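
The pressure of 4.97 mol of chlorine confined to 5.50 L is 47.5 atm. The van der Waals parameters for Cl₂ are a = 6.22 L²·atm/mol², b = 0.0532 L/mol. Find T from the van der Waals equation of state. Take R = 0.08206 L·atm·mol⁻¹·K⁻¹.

T = (P + a n²/V²)(V − nb)/(nR)
P + a n²/V² = 47.5 + (6.22)(4.97)²/(5.50)² = 52.579 atm
V − nb = 5.50 − (4.97)(0.0532) = 5.2356 L
T = (52.579)(5.2356)/((4.97)(0.08206)) = 675.0 K

T ≈ 675.0 K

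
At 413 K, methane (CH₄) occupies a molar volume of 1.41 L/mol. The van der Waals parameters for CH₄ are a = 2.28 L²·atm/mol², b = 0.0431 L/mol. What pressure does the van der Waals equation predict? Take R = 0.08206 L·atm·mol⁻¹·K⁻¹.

P = RT/(V_m − b) − a/V_m²
RT/(V_m − b) = (0.08206)(413)/(1.41 − 0.0431) = 33.891/1.3669 = 24.794 atm
a/V_m² = 2.28/(1.41)² = 1.1468 atm
P = 24.794 − 1.1468 = 23.65 atm

P ≈ 23.65 atm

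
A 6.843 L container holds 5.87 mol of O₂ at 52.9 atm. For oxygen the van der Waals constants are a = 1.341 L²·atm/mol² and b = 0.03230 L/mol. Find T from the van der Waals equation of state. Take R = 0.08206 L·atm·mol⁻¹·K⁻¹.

T = (P + a n²/V²)(V − nb)/(nR)
P + a n²/V² = 52.9 + (1.341)(5.87)²/(6.843)² = 53.887 atm
V − nb = 6.843 − (5.87)(0.03230) = 6.6534 L
T = (53.887)(6.6534)/((5.87)(0.08206)) = 744.3 K

T ≈ 744.3 K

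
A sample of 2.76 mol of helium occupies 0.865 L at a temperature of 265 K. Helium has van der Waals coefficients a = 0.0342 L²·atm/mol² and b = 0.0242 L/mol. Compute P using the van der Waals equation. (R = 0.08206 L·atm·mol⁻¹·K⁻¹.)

P ≈ 74.84 atm

P = nRT/(V − nb) − a n²/V²
nRT/(V − nb) = (2.76)(0.08206)(265)/(0.865 − 2.76×0.0242) = 60.019/0.79821 = 75.192 atm
a n²/V² = (0.0342)(2.76)²/(0.865)² = 0.34819 atm
P = 75.192 − 0.34819 = 74.84 atm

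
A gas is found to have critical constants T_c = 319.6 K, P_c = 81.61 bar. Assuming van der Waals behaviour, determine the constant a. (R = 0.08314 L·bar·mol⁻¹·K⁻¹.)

a ≈ 3.650 L²·bar/mol²

From T_c = 8a/(27Rb) and P_c = a/(27b²): a = 27 R² T_c²/(64 P_c).
a = 27×(0.08314)²×(319.6)²/(64×81.61) = 19063/5223.0 = 3.650 L²·bar/mol²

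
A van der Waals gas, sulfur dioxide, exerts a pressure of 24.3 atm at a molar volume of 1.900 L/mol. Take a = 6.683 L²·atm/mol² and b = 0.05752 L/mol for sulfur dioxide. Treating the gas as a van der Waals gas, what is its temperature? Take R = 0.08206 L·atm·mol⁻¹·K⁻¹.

T = (P + a/V_m²)(V_m − b)/R
P + a/V_m² = 24.3 + 6.683/(1.900)² = 26.151 atm
V_m − b = 1.900 − 0.05752 = 1.8425 L/mol
T = (26.151)(1.8425)/0.08206 = 587.2 K

T ≈ 587.2 K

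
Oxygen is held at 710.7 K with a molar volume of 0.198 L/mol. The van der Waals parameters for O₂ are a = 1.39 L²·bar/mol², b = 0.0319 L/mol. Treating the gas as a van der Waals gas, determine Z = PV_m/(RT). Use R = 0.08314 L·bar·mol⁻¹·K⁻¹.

P = RT/(V_m − b) − a/V_m² = (0.08314)(710.7)/(0.198 − 0.0319) − 1.39/(0.198)²
  = 59.088/0.16610 − 35.456 = 355.74 − 35.456 = 320.28 bar
Z = PV_m/(RT) = (320.28)(0.198)/((0.08314)(710.7)) = 63.415/59.088 = 1.073

Z ≈ 1.073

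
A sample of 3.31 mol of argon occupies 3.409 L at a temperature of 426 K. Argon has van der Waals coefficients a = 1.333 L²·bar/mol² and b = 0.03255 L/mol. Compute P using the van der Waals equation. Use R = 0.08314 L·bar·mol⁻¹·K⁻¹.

P ≈ 34.25 bar

P = nRT/(V − nb) − a n²/V²
nRT/(V − nb) = (3.31)(0.08314)(426)/(3.409 − 3.31×0.03255) = 117.23/3.3013 = 35.510 bar
a n²/V² = (1.333)(3.31)²/(3.409)² = 1.2567 bar
P = 35.510 − 1.2567 = 34.25 bar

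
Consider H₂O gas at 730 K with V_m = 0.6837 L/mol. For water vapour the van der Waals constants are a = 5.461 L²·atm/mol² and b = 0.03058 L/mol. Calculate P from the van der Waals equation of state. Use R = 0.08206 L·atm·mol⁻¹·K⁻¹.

P ≈ 80.04 atm

P = RT/(V_m − b) − a/V_m²
RT/(V_m − b) = (0.08206)(730)/(0.6837 − 0.03058) = 59.904/0.65312 = 91.720 atm
a/V_m² = 5.461/(0.6837)² = 11.683 atm
P = 91.720 − 11.683 = 80.04 atm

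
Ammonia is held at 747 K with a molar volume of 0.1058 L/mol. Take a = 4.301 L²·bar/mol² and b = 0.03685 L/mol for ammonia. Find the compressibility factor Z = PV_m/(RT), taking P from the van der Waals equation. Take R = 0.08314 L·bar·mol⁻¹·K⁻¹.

P = RT/(V_m − b) − a/V_m² = (0.08314)(747)/(0.1058 − 0.03685) − 4.301/(0.1058)²
  = 62.106/0.068950 − 384.24 = 900.74 − 384.24 = 516.50 bar
Z = PV_m/(RT) = (516.50)(0.1058)/((0.08314)(747)) = 54.646/62.106 = 0.8799

Z ≈ 0.8799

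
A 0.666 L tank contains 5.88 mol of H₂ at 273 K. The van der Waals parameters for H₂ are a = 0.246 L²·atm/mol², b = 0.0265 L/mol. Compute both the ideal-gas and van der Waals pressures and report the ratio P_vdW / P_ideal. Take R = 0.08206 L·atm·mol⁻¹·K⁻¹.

P_vdW / P_ideal ≈ 1.208

Ideal: P_ideal = nRT/V = (5.88)(0.08206)(273)/0.666 = 197.787 atm
vdW: P = nRT/(V − nb) − a n²/V² = 131.726/0.510180 − 8.50530/0.443556 = 258.195 − 19.1753 = 239.020 atm
Ratio = 239.020/197.787 = 1.208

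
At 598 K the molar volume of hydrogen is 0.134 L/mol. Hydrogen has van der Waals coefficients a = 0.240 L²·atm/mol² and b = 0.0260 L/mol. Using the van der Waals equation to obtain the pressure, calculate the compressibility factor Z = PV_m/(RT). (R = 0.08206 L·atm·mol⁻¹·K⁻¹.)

Z ≈ 1.204

P = RT/(V_m − b) − a/V_m² = (0.08206)(598)/(0.134 − 0.0260) − 0.240/(0.134)²
  = 49.072/0.10800 − 13.366 = 454.37 − 13.366 = 441.00 atm
Z = PV_m/(RT) = (441.00)(0.134)/((0.08206)(598)) = 59.094/49.072 = 1.204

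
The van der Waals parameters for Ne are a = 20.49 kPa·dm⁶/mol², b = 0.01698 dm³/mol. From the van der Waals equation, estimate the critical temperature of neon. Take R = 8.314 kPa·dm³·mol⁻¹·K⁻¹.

T_c ≈ 43.01 K

For a van der Waals gas, T_c = 8a/(27Rb).
T_c = 8×20.49/(27×8.314×0.01698) = 163.92/3.8116 = 43.01 K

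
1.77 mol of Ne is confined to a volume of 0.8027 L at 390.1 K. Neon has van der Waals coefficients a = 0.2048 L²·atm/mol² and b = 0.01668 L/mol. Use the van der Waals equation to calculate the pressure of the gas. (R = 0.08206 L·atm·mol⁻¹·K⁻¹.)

P = nRT/(V − nb) − a n²/V²
nRT/(V − nb) = (1.77)(0.08206)(390.1)/(0.8027 − 1.77×0.01668) = 56.661/0.77318 = 73.283 atm
a n²/V² = (0.2048)(1.77)²/(0.8027)² = 0.99580 atm
P = 73.283 − 0.99580 = 72.29 atm

P ≈ 72.29 atm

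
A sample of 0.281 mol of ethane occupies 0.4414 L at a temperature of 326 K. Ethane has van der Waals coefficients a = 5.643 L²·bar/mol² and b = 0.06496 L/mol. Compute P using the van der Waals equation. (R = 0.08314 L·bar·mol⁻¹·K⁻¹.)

P ≈ 15.71 bar

P = nRT/(V − nb) − a n²/V²
nRT/(V − nb) = (0.281)(0.08314)(326)/(0.4414 − 0.281×0.06496) = 7.6161/0.42315 = 17.999 bar
a n²/V² = (5.643)(0.281)²/(0.4414)² = 2.2870 bar
P = 17.999 − 2.2870 = 15.71 bar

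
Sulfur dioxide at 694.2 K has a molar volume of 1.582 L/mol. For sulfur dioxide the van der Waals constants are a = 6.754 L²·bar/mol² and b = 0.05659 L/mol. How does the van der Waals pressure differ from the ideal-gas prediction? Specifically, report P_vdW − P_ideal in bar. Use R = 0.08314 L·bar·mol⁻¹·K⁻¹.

Ideal: P_ideal = RT/V_m = (0.08314)(694.2)/1.582 = 36.4828 bar
vdW: P = RT/(V_m − b) − a/V_m² = 57.7158/1.52541 − 6.754/2.50272 = 37.8363 − 2.69866 = 35.1376 bar
ΔP = 35.1376 − 36.4828 = -1.345 bar

ΔP ≈ -1.345 bar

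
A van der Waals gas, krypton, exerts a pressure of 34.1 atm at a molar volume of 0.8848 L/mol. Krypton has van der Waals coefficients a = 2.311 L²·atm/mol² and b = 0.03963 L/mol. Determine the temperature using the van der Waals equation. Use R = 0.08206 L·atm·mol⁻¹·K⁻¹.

T = (P + a/V_m²)(V_m − b)/R
P + a/V_m² = 34.1 + 2.311/(0.8848)² = 37.052 atm
V_m − b = 0.8848 − 0.03963 = 0.84517 L/mol
T = (37.052)(0.84517)/0.08206 = 381.6 K

T ≈ 381.6 K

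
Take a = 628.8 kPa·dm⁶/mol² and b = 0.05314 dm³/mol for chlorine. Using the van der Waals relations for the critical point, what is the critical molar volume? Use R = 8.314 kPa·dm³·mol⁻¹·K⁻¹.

For a van der Waals gas, V_m,c = 3b.
V_m,c = 3×0.05314 = 0.1594 dm³/mol

V_m,c ≈ 0.1594 dm³/mol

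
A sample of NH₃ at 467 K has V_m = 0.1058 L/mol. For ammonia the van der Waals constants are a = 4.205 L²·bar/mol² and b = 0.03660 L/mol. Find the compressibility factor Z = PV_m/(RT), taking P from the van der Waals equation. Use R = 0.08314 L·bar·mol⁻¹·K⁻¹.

Z ≈ 0.5052

P = RT/(V_m − b) − a/V_m² = (0.08314)(467)/(0.1058 − 0.03660) − 4.205/(0.1058)²
  = 38.826/0.069200 − 375.66 = 561.07 − 375.66 = 185.41 bar
Z = PV_m/(RT) = (185.41)(0.1058)/((0.08314)(467)) = 19.616/38.826 = 0.5052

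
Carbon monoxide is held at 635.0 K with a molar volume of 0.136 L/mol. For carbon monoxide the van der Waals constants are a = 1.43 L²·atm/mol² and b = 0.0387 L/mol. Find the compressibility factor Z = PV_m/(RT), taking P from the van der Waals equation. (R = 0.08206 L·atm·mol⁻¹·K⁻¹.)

P = RT/(V_m − b) − a/V_m² = (0.08206)(635.0)/(0.136 − 0.0387) − 1.43/(0.136)²
  = 52.108/0.097300 − 77.314 = 535.54 − 77.314 = 458.23 atm
Z = PV_m/(RT) = (458.23)(0.136)/((0.08206)(635.0)) = 62.319/52.108 = 1.196

Z ≈ 1.196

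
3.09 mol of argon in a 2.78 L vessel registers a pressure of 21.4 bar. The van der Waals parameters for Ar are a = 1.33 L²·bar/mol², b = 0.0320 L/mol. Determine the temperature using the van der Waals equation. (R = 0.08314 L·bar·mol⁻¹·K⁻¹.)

T ≈ 240.5 K

T = (P + a n²/V²)(V − nb)/(nR)
P + a n²/V² = 21.4 + (1.33)(3.09)²/(2.78)² = 23.043 bar
V − nb = 2.78 − (3.09)(0.0320) = 2.6811 L
T = (23.043)(2.6811)/((3.09)(0.08314)) = 240.5 K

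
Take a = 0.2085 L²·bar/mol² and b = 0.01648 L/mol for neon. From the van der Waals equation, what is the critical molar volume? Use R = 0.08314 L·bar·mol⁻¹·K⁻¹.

V_m,c ≈ 0.04944 L/mol

For a van der Waals gas, V_m,c = 3b.
V_m,c = 3×0.01648 = 0.04944 L/mol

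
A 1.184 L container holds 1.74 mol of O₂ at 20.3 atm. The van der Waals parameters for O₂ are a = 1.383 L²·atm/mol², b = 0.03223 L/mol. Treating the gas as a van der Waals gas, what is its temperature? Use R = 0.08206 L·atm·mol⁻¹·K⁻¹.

T = (P + a n²/V²)(V − nb)/(nR)
P + a n²/V² = 20.3 + (1.383)(1.74)²/(1.184)² = 23.287 atm
V − nb = 1.184 − (1.74)(0.03223) = 1.1279 L
T = (23.287)(1.1279)/((1.74)(0.08206)) = 184.0 K

T ≈ 184.0 K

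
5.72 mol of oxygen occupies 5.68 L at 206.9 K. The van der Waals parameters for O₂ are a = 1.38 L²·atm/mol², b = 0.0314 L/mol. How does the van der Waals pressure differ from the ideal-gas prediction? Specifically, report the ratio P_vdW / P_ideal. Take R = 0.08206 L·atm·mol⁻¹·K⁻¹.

Ideal: P_ideal = nRT/V = (5.72)(0.08206)(206.9)/5.68 = 17.0978 atm
vdW: P = nRT/(V − nb) − a n²/V² = 97.1154/5.50039 − 45.1514/32.2624 = 17.6561 − 1.39951 = 16.2566 atm
Ratio = 16.2566/17.0978 = 0.9508

P_vdW / P_ideal ≈ 0.9508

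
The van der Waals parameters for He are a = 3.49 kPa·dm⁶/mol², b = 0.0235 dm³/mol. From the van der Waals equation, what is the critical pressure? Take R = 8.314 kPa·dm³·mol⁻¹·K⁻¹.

For a van der Waals gas, P_c = a/(27b²).
P_c = 3.49/(27×(0.0235)²) = 3.49/0.014911 = 234.1 kPa

P_c ≈ 234.1 kPa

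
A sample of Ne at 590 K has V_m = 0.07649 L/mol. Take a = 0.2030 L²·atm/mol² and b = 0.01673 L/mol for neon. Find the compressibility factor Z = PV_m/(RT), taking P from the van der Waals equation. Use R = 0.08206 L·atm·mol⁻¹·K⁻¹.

Z ≈ 1.225

P = RT/(V_m − b) − a/V_m² = (0.08206)(590)/(0.07649 − 0.01673) − 0.2030/(0.07649)²
  = 48.415/0.059760 − 34.697 = 810.16 − 34.697 = 775.46 atm
Z = PV_m/(RT) = (775.46)(0.07649)/((0.08206)(590)) = 59.315/48.415 = 1.225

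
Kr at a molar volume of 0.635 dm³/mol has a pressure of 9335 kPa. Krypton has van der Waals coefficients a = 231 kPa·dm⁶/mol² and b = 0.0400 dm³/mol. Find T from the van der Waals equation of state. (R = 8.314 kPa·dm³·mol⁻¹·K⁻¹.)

T ≈ 709.1 K

T = (P + a/V_m²)(V_m − b)/R
P + a/V_m² = 9335 + 231/(0.635)² = 9907.9 kPa
V_m − b = 0.635 − 0.0400 = 0.59500 dm³/mol
T = (9907.9)(0.59500)/8.314 = 709.1 K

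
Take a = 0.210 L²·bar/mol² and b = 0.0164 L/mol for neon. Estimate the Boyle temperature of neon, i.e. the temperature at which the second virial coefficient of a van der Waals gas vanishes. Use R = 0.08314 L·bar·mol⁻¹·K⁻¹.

For a van der Waals gas the second virial coefficient B₂ = b − a/(RT) vanishes at T_B = a/(Rb).
T_B = 0.210/(0.08314×0.0164) = 0.210/0.0013635 = 154.0 K

T_B ≈ 154.0 K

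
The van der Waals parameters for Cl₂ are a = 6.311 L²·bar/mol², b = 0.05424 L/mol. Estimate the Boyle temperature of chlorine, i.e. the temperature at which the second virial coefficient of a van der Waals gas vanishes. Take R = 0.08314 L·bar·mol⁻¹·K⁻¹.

For a van der Waals gas the second virial coefficient B₂ = b − a/(RT) vanishes at T_B = a/(Rb).
T_B = 6.311/(0.08314×0.05424) = 6.311/0.0045095 = 1399 K

T_B ≈ 1399 K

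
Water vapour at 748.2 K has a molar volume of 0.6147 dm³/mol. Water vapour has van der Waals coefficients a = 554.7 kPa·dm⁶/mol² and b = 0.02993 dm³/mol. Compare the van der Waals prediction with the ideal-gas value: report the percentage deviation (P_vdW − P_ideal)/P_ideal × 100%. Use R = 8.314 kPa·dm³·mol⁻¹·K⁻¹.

-9.39 %

Ideal: P_ideal = RT/V_m = (8.314)(748.2)/0.6147 = 10119.6 kPa
vdW: P = RT/(V_m − b) − a/V_m² = 6220.53/0.584770 − 554.7/0.377856 = 10637.6 − 1468.02 = 9169.6 kPa
% deviation = (9169.6 − 10119.6)/10119.6 × 100% = -9.39%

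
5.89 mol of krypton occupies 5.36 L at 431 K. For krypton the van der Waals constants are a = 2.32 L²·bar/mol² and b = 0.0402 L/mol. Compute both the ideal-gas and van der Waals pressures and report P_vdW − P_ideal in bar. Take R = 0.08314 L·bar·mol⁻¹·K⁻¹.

Ideal: P_ideal = nRT/V = (5.89)(0.08314)(431)/5.36 = 39.3766 bar
vdW: P = nRT/(V − nb) − a n²/V² = 211.058/5.12322 − 80.4857/28.7296 = 41.1964 − 2.80149 = 38.3949 bar
ΔP = 38.3949 − 39.3766 = -0.982 bar

ΔP ≈ -0.982 bar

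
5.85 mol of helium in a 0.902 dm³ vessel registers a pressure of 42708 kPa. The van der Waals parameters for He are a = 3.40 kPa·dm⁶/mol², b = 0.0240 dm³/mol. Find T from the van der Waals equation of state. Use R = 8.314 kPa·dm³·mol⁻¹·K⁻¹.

T ≈ 671.0 K

T = (P + a n²/V²)(V − nb)/(nR)
P + a n²/V² = 42708 + (3.40)(5.85)²/(0.902)² = 42851 kPa
V − nb = 0.902 − (5.85)(0.0240) = 0.76160 dm³
T = (42851)(0.76160)/((5.85)(8.314)) = 671.0 K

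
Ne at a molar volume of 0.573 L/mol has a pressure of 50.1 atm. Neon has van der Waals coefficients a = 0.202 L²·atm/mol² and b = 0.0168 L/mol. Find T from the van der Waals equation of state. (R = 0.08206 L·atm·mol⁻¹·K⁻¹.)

T ≈ 343.7 K

T = (P + a/V_m²)(V_m − b)/R
P + a/V_m² = 50.1 + 0.202/(0.573)² = 50.715 atm
V_m − b = 0.573 − 0.0168 = 0.55620 L/mol
T = (50.715)(0.55620)/0.08206 = 343.7 K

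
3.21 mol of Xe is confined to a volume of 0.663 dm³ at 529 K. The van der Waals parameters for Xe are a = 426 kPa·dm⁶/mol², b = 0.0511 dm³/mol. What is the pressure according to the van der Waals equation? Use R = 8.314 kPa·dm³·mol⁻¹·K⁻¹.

P = nRT/(V − nb) − a n²/V²
nRT/(V − nb) = (3.21)(8.314)(529)/(0.663 − 3.21×0.0511) = 14118/0.49897 = 28294 kPa
a n²/V² = (426)(3.21)²/(0.663)² = 9986.0 kPa
P = 28294 − 9986.0 = 18308 kPa

P ≈ 18308 kPa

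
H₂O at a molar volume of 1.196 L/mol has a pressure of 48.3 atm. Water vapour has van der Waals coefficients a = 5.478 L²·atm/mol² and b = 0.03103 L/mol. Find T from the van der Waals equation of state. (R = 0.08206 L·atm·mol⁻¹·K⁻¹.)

T ≈ 740.1 K

T = (P + a/V_m²)(V_m − b)/R
P + a/V_m² = 48.3 + 5.478/(1.196)² = 52.130 atm
V_m − b = 1.196 − 0.03103 = 1.1650 L/mol
T = (52.130)(1.1650)/0.08206 = 740.1 K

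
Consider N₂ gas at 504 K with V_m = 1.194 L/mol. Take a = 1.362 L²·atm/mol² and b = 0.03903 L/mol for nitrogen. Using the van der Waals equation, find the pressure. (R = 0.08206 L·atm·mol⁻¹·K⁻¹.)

P = RT/(V_m − b) − a/V_m²
RT/(V_m − b) = (0.08206)(504)/(1.194 − 0.03903) = 41.358/1.1550 = 35.808 atm
a/V_m² = 1.362/(1.194)² = 0.95536 atm
P = 35.808 − 0.95536 = 34.85 atm

P ≈ 34.85 atm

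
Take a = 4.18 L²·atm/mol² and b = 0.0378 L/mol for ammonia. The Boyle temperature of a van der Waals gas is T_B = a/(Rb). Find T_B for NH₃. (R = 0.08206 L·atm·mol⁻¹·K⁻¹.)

T_B ≈ 1348 K

For a van der Waals gas the second virial coefficient B₂ = b − a/(RT) vanishes at T_B = a/(Rb).
T_B = 4.18/(0.08206×0.0378) = 4.18/0.0031019 = 1348 K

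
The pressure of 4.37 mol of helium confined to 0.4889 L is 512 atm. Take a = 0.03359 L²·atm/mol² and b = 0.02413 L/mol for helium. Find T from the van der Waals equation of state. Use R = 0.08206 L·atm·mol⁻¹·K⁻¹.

T = (P + a n²/V²)(V − nb)/(nR)
P + a n²/V² = 512 + (0.03359)(4.37)²/(0.4889)² = 514.68 atm
V − nb = 0.4889 − (4.37)(0.02413) = 0.38345 L
T = (514.68)(0.38345)/((4.37)(0.08206)) = 550.3 K

T ≈ 550.3 K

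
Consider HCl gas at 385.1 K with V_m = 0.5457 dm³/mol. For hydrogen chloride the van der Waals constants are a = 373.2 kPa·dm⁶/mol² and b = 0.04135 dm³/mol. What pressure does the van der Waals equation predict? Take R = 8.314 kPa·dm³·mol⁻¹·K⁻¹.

P = RT/(V_m − b) − a/V_m²
RT/(V_m − b) = (8.314)(385.1)/(0.5457 − 0.04135) = 3201.7/0.50435 = 6348.2 kPa
a/V_m² = 373.2/(0.5457)² = 1253.2 kPa
P = 6348.2 − 1253.2 = 5095 kPa

P ≈ 5095 kPa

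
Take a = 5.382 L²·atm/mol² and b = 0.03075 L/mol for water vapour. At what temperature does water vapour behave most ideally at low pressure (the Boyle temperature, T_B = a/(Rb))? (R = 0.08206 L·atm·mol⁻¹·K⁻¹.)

For a van der Waals gas the second virial coefficient B₂ = b − a/(RT) vanishes at T_B = a/(Rb).
T_B = 5.382/(0.08206×0.03075) = 5.382/0.0025233 = 2133 K

T_B ≈ 2133 K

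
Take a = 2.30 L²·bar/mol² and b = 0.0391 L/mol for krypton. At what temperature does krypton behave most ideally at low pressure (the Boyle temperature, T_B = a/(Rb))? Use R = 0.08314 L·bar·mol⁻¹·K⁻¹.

For a van der Waals gas the second virial coefficient B₂ = b − a/(RT) vanishes at T_B = a/(Rb).
T_B = 2.30/(0.08314×0.0391) = 2.30/0.0032508 = 707.5 K

T_B ≈ 707.5 K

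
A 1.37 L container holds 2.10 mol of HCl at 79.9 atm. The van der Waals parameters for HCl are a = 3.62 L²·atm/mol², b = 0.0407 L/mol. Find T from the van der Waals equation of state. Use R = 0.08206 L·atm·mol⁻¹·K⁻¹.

T = (P + a n²/V²)(V − nb)/(nR)
P + a n²/V² = 79.9 + (3.62)(2.10)²/(1.37)² = 88.406 atm
V − nb = 1.37 − (2.10)(0.0407) = 1.2845 L
T = (88.406)(1.2845)/((2.10)(0.08206)) = 659.0 K

T ≈ 659.0 K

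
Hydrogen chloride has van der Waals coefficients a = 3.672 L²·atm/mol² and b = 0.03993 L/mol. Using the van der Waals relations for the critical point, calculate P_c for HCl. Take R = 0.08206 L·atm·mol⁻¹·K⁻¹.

For a van der Waals gas, P_c = a/(27b²).
P_c = 3.672/(27×(0.03993)²) = 3.672/0.043049 = 85.30 atm

P_c ≈ 85.30 atm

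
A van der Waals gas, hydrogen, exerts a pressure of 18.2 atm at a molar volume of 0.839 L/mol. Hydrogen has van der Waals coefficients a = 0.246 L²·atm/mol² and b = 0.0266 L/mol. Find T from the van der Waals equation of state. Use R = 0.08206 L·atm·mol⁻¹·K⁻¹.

T = (P + a/V_m²)(V_m − b)/R
P + a/V_m² = 18.2 + 0.246/(0.839)² = 18.549 atm
V_m − b = 0.839 − 0.0266 = 0.81240 L/mol
T = (18.549)(0.81240)/0.08206 = 183.6 K

T ≈ 183.6 K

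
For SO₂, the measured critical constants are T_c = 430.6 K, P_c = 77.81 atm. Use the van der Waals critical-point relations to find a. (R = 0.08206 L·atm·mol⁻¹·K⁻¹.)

From T_c = 8a/(27Rb) and P_c = a/(27b²): a = 27 R² T_c²/(64 P_c).
a = 27×(0.08206)²×(430.6)²/(64×77.81) = 33711/4979.8 = 6.770 L²·atm/mol²

a ≈ 6.770 L²·atm/mol²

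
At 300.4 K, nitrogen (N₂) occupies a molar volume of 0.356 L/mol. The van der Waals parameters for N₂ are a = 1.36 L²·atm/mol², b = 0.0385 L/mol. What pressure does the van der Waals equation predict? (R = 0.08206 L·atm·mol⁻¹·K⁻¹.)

P = RT/(V_m − b) − a/V_m²
RT/(V_m − b) = (0.08206)(300.4)/(0.356 − 0.0385) = 24.651/0.31750 = 77.641 atm
a/V_m² = 1.36/(0.356)² = 10.731 atm
P = 77.641 − 10.731 = 66.91 atm

P ≈ 66.91 atm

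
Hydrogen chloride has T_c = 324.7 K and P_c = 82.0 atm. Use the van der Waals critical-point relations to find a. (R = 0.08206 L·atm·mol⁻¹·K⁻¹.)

a ≈ 3.653 L²·atm/mol²

From T_c = 8a/(27Rb) and P_c = a/(27b²): a = 27 R² T_c²/(64 P_c).
a = 27×(0.08206)²×(324.7)²/(64×82.0) = 19169/5248.0 = 3.653 L²·atm/mol²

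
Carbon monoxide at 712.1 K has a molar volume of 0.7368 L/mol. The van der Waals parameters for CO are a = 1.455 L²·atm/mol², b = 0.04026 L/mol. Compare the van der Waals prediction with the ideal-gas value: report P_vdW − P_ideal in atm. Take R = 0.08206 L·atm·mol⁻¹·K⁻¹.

ΔP ≈ 1.904 atm

Ideal: P_ideal = RT/V_m = (0.08206)(712.1)/0.7368 = 79.3091 atm
vdW: P = RT/(V_m − b) − a/V_m² = 58.4349/0.696540 − 1.455/0.542874 = 83.8931 − 2.68018 = 81.2129 atm
ΔP = 81.2129 − 79.3091 = 1.904 atm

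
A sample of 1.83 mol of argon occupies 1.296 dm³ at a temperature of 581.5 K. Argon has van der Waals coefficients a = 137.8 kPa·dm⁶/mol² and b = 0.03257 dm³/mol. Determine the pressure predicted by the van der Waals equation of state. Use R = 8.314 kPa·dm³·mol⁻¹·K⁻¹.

P ≈ 6881 kPa

P = nRT/(V − nb) − a n²/V²
nRT/(V − nb) = (1.83)(8.314)(581.5)/(1.296 − 1.83×0.03257) = 8847.3/1.2364 = 7155.7 kPa
a n²/V² = (137.8)(1.83)²/(1.296)² = 274.75 kPa
P = 7155.7 − 274.75 = 6881 kPa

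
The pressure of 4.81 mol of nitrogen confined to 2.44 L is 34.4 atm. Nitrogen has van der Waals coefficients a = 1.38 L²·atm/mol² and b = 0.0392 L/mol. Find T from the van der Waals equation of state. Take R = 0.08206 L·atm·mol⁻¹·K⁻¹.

T = (P + a n²/V²)(V − nb)/(nR)
P + a n²/V² = 34.4 + (1.38)(4.81)²/(2.44)² = 39.763 atm
V − nb = 2.44 − (4.81)(0.0392) = 2.2514 L
T = (39.763)(2.2514)/((4.81)(0.08206)) = 226.8 K

T ≈ 226.8 K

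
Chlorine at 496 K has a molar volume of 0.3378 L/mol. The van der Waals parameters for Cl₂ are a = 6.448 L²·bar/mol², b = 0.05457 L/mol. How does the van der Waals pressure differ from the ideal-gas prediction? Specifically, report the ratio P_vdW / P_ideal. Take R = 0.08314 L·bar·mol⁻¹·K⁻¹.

P_vdW / P_ideal ≈ 0.7298

Ideal: P_ideal = RT/V_m = (0.08314)(496)/0.3378 = 122.076 bar
vdW: P = RT/(V_m − b) − a/V_m² = 41.2374/0.283230 − 6.448/0.114109 = 145.597 − 56.5074 = 89.090 bar
Ratio = 89.090/122.076 = 0.7298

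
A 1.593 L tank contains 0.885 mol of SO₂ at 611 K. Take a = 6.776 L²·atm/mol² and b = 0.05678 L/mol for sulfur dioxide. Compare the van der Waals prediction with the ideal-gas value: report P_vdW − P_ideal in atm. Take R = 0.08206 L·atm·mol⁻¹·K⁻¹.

ΔP ≈ -1.184 atm

Ideal: P_ideal = nRT/V = (0.885)(0.08206)(611)/1.593 = 27.8548 atm
vdW: P = nRT/(V − nb) − a n²/V² = 44.3727/1.54275 − 5.30713/2.53765 = 28.7621 − 2.09136 = 26.6707 atm
ΔP = 26.6707 − 27.8548 = -1.184 atm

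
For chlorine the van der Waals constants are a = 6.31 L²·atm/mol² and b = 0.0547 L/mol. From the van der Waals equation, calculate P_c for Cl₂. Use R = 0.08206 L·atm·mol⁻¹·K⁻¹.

For a van der Waals gas, P_c = a/(27b²).
P_c = 6.31/(27×(0.0547)²) = 6.31/0.080786 = 78.11 atm

P_c ≈ 78.11 atm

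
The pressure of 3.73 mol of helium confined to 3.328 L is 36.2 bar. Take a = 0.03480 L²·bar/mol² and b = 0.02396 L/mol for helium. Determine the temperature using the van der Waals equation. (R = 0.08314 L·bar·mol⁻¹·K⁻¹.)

T ≈ 378.5 K

T = (P + a n²/V²)(V − nb)/(nR)
P + a n²/V² = 36.2 + (0.03480)(3.73)²/(3.328)² = 36.244 bar
V − nb = 3.328 − (3.73)(0.02396) = 3.2386 L
T = (36.244)(3.2386)/((3.73)(0.08314)) = 378.5 K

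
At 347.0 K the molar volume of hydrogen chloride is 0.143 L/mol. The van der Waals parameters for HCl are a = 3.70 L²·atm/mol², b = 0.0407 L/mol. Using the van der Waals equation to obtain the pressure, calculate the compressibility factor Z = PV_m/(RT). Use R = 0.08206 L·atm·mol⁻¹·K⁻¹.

P = RT/(V_m − b) − a/V_m² = (0.08206)(347.0)/(0.143 − 0.0407) − 3.70/(0.143)²
  = 28.475/0.10230 − 180.94 = 278.35 − 180.94 = 97.41 atm
Z = PV_m/(RT) = (97.41)(0.143)/((0.08206)(347.0)) = 13.930/28.475 = 0.4892

Z ≈ 0.4892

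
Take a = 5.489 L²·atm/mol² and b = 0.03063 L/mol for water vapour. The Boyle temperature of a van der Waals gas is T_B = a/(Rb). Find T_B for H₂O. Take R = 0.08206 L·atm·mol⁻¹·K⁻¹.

T_B ≈ 2184 K

For a van der Waals gas the second virial coefficient B₂ = b − a/(RT) vanishes at T_B = a/(Rb).
T_B = 5.489/(0.08206×0.03063) = 5.489/0.0025135 = 2184 K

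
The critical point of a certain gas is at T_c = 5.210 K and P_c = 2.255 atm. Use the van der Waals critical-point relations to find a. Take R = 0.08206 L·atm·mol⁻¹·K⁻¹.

a ≈ 0.03420 L²·atm/mol²

From T_c = 8a/(27Rb) and P_c = a/(27b²): a = 27 R² T_c²/(64 P_c).
a = 27×(0.08206)²×(5.210)²/(64×2.255) = 4.9352/144.32 = 0.03420 L²·atm/mol²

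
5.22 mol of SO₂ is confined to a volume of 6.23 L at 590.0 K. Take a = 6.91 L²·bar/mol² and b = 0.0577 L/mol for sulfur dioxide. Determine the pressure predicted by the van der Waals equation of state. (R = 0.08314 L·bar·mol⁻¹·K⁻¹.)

P = nRT/(V − nb) − a n²/V²
nRT/(V − nb) = (5.22)(0.08314)(590.0)/(6.23 − 5.22×0.0577) = 256.05/5.9288 = 43.187 bar
a n²/V² = (6.91)(5.22)²/(6.23)² = 4.8511 bar
P = 43.187 − 4.8511 = 38.34 bar

P ≈ 38.34 bar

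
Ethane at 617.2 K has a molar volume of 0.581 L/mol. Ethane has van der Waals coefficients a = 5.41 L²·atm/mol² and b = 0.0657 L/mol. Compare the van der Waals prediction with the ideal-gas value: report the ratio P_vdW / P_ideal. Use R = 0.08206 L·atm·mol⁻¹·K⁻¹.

P_vdW / P_ideal ≈ 0.9436

Ideal: P_ideal = RT/V_m = (0.08206)(617.2)/0.581 = 87.1729 atm
vdW: P = RT/(V_m − b) − a/V_m² = 50.6474/0.515300 − 5.41/0.337561 = 98.2872 − 16.0267 = 82.2605 atm
Ratio = 82.2605/87.1729 = 0.9436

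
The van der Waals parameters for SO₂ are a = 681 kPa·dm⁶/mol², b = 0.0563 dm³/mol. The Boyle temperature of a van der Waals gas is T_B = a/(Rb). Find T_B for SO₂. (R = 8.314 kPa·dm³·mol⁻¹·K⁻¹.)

T_B ≈ 1455 K

For a van der Waals gas the second virial coefficient B₂ = b − a/(RT) vanishes at T_B = a/(Rb).
T_B = 681/(8.314×0.0563) = 681/0.46808 = 1455 K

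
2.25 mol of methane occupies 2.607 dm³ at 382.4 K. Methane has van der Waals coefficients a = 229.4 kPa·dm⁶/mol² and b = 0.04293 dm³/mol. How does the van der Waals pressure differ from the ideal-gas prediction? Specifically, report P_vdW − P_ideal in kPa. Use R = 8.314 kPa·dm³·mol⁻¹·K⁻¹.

ΔP ≈ -65.3 kPa

Ideal: P_ideal = nRT/V = (2.25)(8.314)(382.4)/2.607 = 2743.91 kPa
vdW: P = nRT/(V − nb) − a n²/V² = 7153.37/2.51041 − 1161.34/6.79645 = 2849.48 − 170.875 = 2678.61 kPa
ΔP = 2678.61 − 2743.91 = -65.3 kPa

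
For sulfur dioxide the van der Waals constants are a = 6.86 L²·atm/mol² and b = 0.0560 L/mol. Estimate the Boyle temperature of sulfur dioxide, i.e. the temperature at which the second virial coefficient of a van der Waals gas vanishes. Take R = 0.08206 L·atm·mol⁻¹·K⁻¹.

T_B ≈ 1493 K

For a van der Waals gas the second virial coefficient B₂ = b − a/(RT) vanishes at T_B = a/(Rb).
T_B = 6.86/(0.08206×0.0560) = 6.86/0.0045954 = 1493 K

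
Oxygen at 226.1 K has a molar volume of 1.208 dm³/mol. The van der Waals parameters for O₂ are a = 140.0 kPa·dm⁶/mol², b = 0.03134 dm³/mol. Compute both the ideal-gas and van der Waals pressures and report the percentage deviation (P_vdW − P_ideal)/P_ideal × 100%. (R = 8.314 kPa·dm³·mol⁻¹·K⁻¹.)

-3.50 %

Ideal: P_ideal = RT/V_m = (8.314)(226.1)/1.208 = 1556.12 kPa
vdW: P = RT/(V_m − b) − a/V_m² = 1879.80/1.17666 − 140.0/1.45926 = 1597.57 − 95.9390 = 1501.63 kPa
% deviation = (1501.63 − 1556.12)/1556.12 × 100% = -3.50%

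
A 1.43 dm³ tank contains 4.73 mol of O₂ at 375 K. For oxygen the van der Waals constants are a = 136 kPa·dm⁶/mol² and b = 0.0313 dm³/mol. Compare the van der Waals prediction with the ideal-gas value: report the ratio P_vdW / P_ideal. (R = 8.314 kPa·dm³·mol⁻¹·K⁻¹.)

Ideal: P_ideal = nRT/V = (4.73)(8.314)(375)/1.43 = 10312.6 kPa
vdW: P = nRT/(V − nb) − a n²/V² = 14747.0/1.28195 − 3042.71/2.04490 = 11503.6 − 1487.95 = 10015.7 kPa
Ratio = 10015.7/10312.6 = 0.9712

P_vdW / P_ideal ≈ 0.9712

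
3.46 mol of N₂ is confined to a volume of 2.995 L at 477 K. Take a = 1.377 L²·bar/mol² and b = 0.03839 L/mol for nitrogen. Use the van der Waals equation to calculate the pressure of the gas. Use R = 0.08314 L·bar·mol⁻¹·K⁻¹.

P ≈ 46.10 bar

P = nRT/(V − nb) − a n²/V²
nRT/(V − nb) = (3.46)(0.08314)(477)/(2.995 − 3.46×0.03839) = 137.22/2.8622 = 47.942 bar
a n²/V² = (1.377)(3.46)²/(2.995)² = 1.8378 bar
P = 47.942 − 1.8378 = 46.10 bar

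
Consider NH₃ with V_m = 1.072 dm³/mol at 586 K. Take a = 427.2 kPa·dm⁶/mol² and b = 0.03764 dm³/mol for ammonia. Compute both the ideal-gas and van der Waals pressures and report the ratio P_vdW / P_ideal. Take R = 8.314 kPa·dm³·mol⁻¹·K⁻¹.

Ideal: P_ideal = RT/V_m = (8.314)(586)/1.072 = 4544.78 kPa
vdW: P = RT/(V_m − b) − a/V_m² = 4872.00/1.03436 − 427.2/1.14918 = 4710.16 − 371.743 = 4338.42 kPa
Ratio = 4338.42/4544.78 = 0.9546

P_vdW / P_ideal ≈ 0.9546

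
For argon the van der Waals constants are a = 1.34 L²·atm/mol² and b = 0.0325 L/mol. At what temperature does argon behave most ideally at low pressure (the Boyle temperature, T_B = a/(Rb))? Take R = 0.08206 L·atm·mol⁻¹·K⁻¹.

For a van der Waals gas the second virial coefficient B₂ = b − a/(RT) vanishes at T_B = a/(Rb).
T_B = 1.34/(0.08206×0.0325) = 1.34/0.0026670 = 502.4 K

T_B ≈ 502.4 K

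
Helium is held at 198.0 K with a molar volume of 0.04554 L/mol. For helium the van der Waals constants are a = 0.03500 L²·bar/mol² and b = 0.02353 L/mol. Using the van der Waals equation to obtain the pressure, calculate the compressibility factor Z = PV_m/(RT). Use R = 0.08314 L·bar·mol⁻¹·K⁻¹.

P = RT/(V_m − b) − a/V_m² = (0.08314)(198.0)/(0.04554 − 0.02353) − 0.03500/(0.04554)²
  = 16.462/0.022010 − 16.876 = 747.93 − 16.876 = 731.05 bar
Z = PV_m/(RT) = (731.05)(0.04554)/((0.08314)(198.0)) = 33.292/16.462 = 2.022

Z ≈ 2.022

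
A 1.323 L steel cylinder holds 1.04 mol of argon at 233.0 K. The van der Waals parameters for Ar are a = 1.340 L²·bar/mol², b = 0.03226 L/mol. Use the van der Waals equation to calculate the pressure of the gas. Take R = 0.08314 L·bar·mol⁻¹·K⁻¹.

P ≈ 14.80 bar

P = nRT/(V − nb) − a n²/V²
nRT/(V − nb) = (1.04)(0.08314)(233.0)/(1.323 − 1.04×0.03226) = 20.146/1.2894 = 15.624 bar
a n²/V² = (1.340)(1.04)²/(1.323)² = 0.82804 bar
P = 15.624 − 0.82804 = 14.80 bar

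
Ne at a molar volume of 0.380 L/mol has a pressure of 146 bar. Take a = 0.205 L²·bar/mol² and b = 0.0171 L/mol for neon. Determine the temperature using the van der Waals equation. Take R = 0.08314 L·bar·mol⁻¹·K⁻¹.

T ≈ 643.5 K

T = (P + a/V_m²)(V_m − b)/R
P + a/V_m² = 146 + 0.205/(0.380)² = 147.42 bar
V_m − b = 0.380 − 0.0171 = 0.36290 L/mol
T = (147.42)(0.36290)/0.08314 = 643.5 K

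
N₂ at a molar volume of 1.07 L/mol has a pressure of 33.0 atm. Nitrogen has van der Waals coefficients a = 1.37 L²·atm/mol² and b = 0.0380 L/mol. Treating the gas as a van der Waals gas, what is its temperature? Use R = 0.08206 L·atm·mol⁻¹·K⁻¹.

T = (P + a/V_m²)(V_m − b)/R
P + a/V_m² = 33.0 + 1.37/(1.07)² = 34.197 atm
V_m − b = 1.07 − 0.0380 = 1.0320 L/mol
T = (34.197)(1.0320)/0.08206 = 430.1 K

T ≈ 430.1 K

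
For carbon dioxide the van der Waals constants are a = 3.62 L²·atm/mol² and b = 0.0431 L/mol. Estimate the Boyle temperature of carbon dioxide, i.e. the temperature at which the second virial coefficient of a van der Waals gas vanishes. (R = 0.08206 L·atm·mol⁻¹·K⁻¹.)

T_B ≈ 1024 K

For a van der Waals gas the second virial coefficient B₂ = b − a/(RT) vanishes at T_B = a/(Rb).
T_B = 3.62/(0.08206×0.0431) = 3.62/0.0035368 = 1024 K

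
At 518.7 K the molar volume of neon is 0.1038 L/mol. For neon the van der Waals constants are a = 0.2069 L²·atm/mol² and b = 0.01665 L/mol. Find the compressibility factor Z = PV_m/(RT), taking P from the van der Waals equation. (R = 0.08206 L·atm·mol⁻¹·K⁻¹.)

Z ≈ 1.144

P = RT/(V_m − b) − a/V_m² = (0.08206)(518.7)/(0.1038 − 0.01665) − 0.2069/(0.1038)²
  = 42.565/0.087150 − 19.203 = 488.41 − 19.203 = 469.21 atm
Z = PV_m/(RT) = (469.21)(0.1038)/((0.08206)(518.7)) = 48.704/42.565 = 1.144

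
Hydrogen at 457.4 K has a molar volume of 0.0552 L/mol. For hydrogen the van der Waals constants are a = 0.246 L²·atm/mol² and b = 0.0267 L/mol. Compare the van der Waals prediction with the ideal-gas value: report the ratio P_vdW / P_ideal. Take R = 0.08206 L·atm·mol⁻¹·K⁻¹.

P_vdW / P_ideal ≈ 1.818

Ideal: P_ideal = RT/V_m = (0.08206)(457.4)/0.0552 = 679.968 atm
vdW: P = RT/(V_m − b) − a/V_m² = 37.5342/0.0285000 − 0.246/0.00304704 = 1316.99 − 80.7341 = 1236.26 atm
Ratio = 1236.26/679.968 = 1.818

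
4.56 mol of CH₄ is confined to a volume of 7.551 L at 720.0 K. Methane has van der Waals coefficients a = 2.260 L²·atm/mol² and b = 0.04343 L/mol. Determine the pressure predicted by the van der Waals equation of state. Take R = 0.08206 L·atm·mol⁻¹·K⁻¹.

P = nRT/(V − nb) − a n²/V²
nRT/(V − nb) = (4.56)(0.08206)(720.0)/(7.551 − 4.56×0.04343) = 269.42/7.3530 = 36.641 atm
a n²/V² = (2.260)(4.56)²/(7.551)² = 0.82419 atm
P = 36.641 − 0.82419 = 35.82 atm

P ≈ 35.82 atm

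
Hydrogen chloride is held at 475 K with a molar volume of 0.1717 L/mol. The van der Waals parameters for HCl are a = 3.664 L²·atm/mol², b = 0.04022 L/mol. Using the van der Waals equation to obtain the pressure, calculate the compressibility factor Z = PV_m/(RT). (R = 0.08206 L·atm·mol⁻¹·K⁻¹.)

Z ≈ 0.7584

P = RT/(V_m − b) − a/V_m² = (0.08206)(475)/(0.1717 − 0.04022) − 3.664/(0.1717)²
  = 38.979/0.13148 − 124.28 = 296.46 − 124.28 = 172.18 atm
Z = PV_m/(RT) = (172.18)(0.1717)/((0.08206)(475)) = 29.563/38.979 = 0.7584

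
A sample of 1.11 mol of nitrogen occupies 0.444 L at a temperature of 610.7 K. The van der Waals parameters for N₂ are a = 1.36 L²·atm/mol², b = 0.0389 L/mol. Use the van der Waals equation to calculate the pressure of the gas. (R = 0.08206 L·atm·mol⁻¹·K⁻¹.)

P = nRT/(V − nb) − a n²/V²
nRT/(V − nb) = (1.11)(0.08206)(610.7)/(0.444 − 1.11×0.0389) = 55.627/0.40082 = 138.78 atm
a n²/V² = (1.36)(1.11)²/(0.444)² = 8.5000 atm
P = 138.78 − 8.5000 = 130.3 atm

P ≈ 130.3 atm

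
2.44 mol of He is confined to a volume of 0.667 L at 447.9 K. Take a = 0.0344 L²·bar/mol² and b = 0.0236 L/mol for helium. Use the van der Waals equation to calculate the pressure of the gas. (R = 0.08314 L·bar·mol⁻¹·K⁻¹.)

P ≈ 148.6 bar

P = nRT/(V − nb) − a n²/V²
nRT/(V − nb) = (2.44)(0.08314)(447.9)/(0.667 − 2.44×0.0236) = 90.862/0.60942 = 149.10 bar
a n²/V² = (0.0344)(2.44)²/(0.667)² = 0.46035 bar
P = 149.10 − 0.46035 = 148.6 bar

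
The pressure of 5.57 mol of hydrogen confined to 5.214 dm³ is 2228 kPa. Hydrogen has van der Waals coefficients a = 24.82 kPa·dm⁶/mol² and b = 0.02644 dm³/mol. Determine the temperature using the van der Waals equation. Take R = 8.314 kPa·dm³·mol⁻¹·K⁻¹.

T = (P + a n²/V²)(V − nb)/(nR)
P + a n²/V² = 2228 + (24.82)(5.57)²/(5.214)² = 2256.3 kPa
V − nb = 5.214 − (5.57)(0.02644) = 5.0667 dm³
T = (2256.3)(5.0667)/((5.57)(8.314)) = 246.9 K

T ≈ 246.9 K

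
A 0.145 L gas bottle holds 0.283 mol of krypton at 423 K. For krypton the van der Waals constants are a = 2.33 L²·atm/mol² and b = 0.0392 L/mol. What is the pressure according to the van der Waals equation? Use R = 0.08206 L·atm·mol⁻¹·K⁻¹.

P = nRT/(V − nb) − a n²/V²
nRT/(V − nb) = (0.283)(0.08206)(423)/(0.145 − 0.283×0.0392) = 9.8233/0.13391 = 73.357 atm
a n²/V² = (2.33)(0.283)²/(0.145)² = 8.8755 atm
P = 73.357 − 8.8755 = 64.48 atm

P ≈ 64.48 atm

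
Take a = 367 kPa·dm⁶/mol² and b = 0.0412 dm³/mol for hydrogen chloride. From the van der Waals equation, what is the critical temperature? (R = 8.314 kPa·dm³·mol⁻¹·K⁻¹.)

For a van der Waals gas, T_c = 8a/(27Rb).
T_c = 8×367/(27×8.314×0.0412) = 2936.0/9.2485 = 317.5 K

T_c ≈ 317.5 K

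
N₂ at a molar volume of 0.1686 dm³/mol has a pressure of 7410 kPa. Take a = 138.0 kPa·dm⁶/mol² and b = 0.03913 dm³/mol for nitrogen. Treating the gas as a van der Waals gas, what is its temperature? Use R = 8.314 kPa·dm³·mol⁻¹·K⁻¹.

T ≈ 191.0 K

T = (P + a/V_m²)(V_m − b)/R
P + a/V_m² = 7410 + 138.0/(0.1686)² = 12265 kPa
V_m − b = 0.1686 − 0.03913 = 0.12947 dm³/mol
T = (12265)(0.12947)/8.314 = 191.0 K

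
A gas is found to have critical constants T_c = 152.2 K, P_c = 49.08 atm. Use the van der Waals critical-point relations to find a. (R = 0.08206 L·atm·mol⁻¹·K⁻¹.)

a ≈ 1.341 L²·atm/mol²

From T_c = 8a/(27Rb) and P_c = a/(27b²): a = 27 R² T_c²/(64 P_c).
a = 27×(0.08206)²×(152.2)²/(64×49.08) = 4211.7/3141.1 = 1.341 L²·atm/mol²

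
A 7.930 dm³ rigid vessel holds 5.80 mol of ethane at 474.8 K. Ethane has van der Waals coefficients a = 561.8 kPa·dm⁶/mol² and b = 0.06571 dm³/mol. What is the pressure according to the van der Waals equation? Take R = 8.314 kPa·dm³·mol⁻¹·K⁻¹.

P ≈ 2732 kPa

P = nRT/(V − nb) − a n²/V²
nRT/(V − nb) = (5.80)(8.314)(474.8)/(7.930 − 5.80×0.06571) = 22895/7.5489 = 3032.9 kPa
a n²/V² = (561.8)(5.80)²/(7.930)² = 300.53 kPa
P = 3032.9 − 300.53 = 2732 kPa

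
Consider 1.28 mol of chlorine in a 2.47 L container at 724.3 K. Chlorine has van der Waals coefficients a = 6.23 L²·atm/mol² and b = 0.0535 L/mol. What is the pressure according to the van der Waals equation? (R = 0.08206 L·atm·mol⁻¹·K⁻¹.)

P ≈ 30.01 atm

P = nRT/(V − nb) − a n²/V²
nRT/(V − nb) = (1.28)(0.08206)(724.3)/(2.47 − 1.28×0.0535) = 76.078/2.4015 = 31.679 atm
a n²/V² = (6.23)(1.28)²/(2.47)² = 1.6731 atm
P = 31.679 − 1.6731 = 30.01 atm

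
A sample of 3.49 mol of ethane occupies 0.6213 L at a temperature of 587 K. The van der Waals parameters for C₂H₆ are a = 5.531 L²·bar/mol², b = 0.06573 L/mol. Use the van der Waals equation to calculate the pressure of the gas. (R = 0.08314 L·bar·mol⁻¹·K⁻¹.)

P = nRT/(V − nb) − a n²/V²
nRT/(V − nb) = (3.49)(0.08314)(587)/(0.6213 − 3.49×0.06573) = 170.32/0.39190 = 434.60 bar
a n²/V² = (5.531)(3.49)²/(0.6213)² = 174.52 bar
P = 434.60 − 174.52 = 260.1 bar

P ≈ 260.1 bar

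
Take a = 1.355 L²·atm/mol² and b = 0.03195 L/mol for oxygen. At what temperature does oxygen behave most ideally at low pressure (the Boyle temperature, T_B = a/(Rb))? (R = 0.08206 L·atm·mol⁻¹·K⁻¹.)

For a van der Waals gas the second virial coefficient B₂ = b − a/(RT) vanishes at T_B = a/(Rb).
T_B = 1.355/(0.08206×0.03195) = 1.355/0.0026218 = 516.8 K

T_B ≈ 516.8 K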